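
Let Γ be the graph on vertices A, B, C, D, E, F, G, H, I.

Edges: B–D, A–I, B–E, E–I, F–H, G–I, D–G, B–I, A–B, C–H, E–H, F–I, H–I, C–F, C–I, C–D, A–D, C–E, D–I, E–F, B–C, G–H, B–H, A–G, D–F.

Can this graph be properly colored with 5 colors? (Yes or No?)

The chromatic number is 5. C, E, F, H, I are mutually adjacent (a clique of size 5), so at least 5 colors are needed.
5 colors suffice: color 1 → {I}; color 2 → {C, G}; color 3 → {D, H}; color 4 → {B, F}; color 5 → {A, E}.
That is already a proper 5-coloring.

Yes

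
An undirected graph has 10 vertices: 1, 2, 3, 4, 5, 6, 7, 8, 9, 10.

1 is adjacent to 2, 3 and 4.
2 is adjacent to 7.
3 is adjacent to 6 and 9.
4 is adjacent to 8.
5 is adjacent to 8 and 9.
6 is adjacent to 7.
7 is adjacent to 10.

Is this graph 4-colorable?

Yes

The chromatic number is 3. The cycle 7-2-1-3-6-7 has odd length 5, so it cannot be 2-colored; at least 3 colors are needed.
A valid assignment using 3 colors: 1=a, 2=b, 3=b, 4=b, 5=b, 6=c, 7=a, 8=a, 9=a, 10=b.
Since 4 ≥ 3, a proper 4-coloring certainly exists.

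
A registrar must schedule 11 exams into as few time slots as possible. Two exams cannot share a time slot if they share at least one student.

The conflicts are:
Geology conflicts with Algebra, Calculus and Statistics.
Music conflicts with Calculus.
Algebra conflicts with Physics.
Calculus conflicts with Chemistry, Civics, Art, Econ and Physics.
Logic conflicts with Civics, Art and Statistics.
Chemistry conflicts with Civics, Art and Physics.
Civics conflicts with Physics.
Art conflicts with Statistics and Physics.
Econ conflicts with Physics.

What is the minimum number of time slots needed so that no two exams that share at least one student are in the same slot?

4

Calculus, Chemistry, Civics, Physics all conflict with each other, so at least 4 time slots are needed.
A valid assignment using 4 time slots: Geology=2, Music=2, Algebra=1, Calculus=1, Logic=1, Chemistry=4, Civics=3, Art=3, Econ=3, Statistics=4, Physics=2. Each listed conflict is separated.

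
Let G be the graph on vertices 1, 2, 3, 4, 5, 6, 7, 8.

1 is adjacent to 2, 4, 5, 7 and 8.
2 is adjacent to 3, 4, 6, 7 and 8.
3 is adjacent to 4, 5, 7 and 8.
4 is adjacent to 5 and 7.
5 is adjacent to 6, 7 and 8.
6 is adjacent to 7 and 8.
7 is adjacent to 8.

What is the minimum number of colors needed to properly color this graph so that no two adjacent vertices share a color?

2, 3, 4, 7 form a clique, so at least 4 colors are needed.
4 colors suffice: 1=yellow, 2=blue, 3=yellow, 4=green, 5=blue, 6=yellow, 7=red, 8=green. Every edge joins two different colors.

4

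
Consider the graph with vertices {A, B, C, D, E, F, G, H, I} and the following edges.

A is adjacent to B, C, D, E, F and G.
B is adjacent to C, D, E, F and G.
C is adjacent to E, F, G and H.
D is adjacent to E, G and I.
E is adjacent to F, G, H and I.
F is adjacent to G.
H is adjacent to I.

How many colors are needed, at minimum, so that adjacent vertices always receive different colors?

A, B, C, E, F, G form a clique, so at least 6 colors are needed.
6 colors suffice: color 1 → {E}; color 2 → {G, I}; color 3 → {C, D}; color 4 → {B, H}; color 5 → {A}; color 6 → {F}. Every edge joins two different colors.

6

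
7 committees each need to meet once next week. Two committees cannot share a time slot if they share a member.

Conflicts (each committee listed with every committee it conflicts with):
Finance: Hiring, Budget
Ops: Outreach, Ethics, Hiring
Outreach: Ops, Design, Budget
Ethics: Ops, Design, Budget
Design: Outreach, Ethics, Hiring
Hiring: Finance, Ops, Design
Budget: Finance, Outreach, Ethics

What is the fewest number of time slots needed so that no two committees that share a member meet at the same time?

The cycle Finance-Budget-Outreach-Design-Hiring-Finance has odd length 5, so it cannot be 2-colored; at least 3 time slots are needed.
A valid assignment using 3 time slots: Finance=3, Ops=2, Outreach=1, Ethics=1, Design=2, Hiring=1, Budget=2. No two conflicting committees share a time slot.

3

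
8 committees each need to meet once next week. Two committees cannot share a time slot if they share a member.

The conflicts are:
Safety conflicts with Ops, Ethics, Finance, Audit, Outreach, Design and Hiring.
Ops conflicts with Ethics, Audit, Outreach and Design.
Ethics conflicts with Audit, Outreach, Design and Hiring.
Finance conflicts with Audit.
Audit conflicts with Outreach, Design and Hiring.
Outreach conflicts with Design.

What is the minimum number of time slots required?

Safety, Ops, Ethics, Audit, Outreach, Design pairwise conflict, so at least 6 time slots are needed.
A valid assignment using 6 time slots: Safety=2, Ops=6, Ethics=3, Finance=3, Audit=1, Outreach=5, Design=4, Hiring=4. Each listed conflict is separated.

6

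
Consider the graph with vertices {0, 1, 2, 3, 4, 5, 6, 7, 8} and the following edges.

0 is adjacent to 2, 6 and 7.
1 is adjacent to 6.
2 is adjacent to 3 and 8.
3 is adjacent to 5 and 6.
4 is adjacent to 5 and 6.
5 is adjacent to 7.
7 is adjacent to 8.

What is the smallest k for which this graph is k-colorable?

The cycle 2-8-7-5-3-2 has odd length 5, so it cannot be 2-colored; at least 3 colors are needed.
A valid assignment using 3 colors: 0=b, 1=b, 2=a, 3=c, 4=c, 5=b, 6=a, 7=a, 8=b. Every edge joins two different colors.

3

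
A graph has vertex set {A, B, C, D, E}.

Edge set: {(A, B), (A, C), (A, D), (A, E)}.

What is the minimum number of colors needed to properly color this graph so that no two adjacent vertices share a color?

A and B are adjacent, so at least 2 colors are needed.
2 colors suffice: A=red, B=blue, C=blue, D=blue, E=blue. Each edge has distinct colors on its endpoints.

2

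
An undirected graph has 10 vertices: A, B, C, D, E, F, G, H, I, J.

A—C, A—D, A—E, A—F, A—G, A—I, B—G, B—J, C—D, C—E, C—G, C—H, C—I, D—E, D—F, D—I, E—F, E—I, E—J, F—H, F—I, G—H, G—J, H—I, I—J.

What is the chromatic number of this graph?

A, C, D, E, I form a clique, so at least 5 colors are needed.
5 colors suffice: A=3, B=2, C=4, D=5, E=2, F=4, G=1, H=2, I=1, J=3. Every edge joins two different colors.

5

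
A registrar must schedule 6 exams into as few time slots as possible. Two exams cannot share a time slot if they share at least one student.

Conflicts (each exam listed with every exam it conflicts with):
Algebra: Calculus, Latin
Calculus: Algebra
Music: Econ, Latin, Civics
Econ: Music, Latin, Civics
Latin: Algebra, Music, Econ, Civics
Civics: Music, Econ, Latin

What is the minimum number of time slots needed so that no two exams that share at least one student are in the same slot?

4

Music, Econ, Latin, Civics are mutually in conflict, so at least 4 time slots are needed.
4 time slots suffice: Algebra=2, Calculus=1, Music=2, Econ=4, Latin=1, Civics=3. Every pair that conflicts lands in different time slots.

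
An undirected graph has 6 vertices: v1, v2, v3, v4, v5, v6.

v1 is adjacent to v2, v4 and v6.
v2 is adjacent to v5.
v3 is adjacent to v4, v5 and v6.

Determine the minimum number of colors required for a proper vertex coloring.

3

The cycle v4-v1-v2-v5-v3-v4 has odd length 5, so it cannot be 2-colored; at least 3 colors are needed.
One proper 3-coloring: v1=1, v2=2, v3=1, v4=2, v5=3, v6=2. No two adjacent vertices share a color.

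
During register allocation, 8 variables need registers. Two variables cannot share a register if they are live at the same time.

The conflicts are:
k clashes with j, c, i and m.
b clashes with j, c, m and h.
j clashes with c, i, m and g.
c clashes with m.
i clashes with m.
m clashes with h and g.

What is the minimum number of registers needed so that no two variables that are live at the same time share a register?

b, j, c, m all conflict with each other, so at least 4 registers are needed.
4 registers suffice: register 1 → {m}; register 2 → {j, h}; register 3 → {c, i, g}; register 4 → {k, b}. Each listed conflict is separated.

4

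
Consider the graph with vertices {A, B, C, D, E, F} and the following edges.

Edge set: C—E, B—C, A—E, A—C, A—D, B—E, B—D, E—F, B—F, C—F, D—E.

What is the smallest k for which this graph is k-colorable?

4

B, C, E, F are pairwise adjacent (a clique of size 4), so at least 4 colors are needed.
One proper 4-coloring: A=2, B=2, C=3, D=3, E=1, F=4. Each edge has distinct colors on its endpoints.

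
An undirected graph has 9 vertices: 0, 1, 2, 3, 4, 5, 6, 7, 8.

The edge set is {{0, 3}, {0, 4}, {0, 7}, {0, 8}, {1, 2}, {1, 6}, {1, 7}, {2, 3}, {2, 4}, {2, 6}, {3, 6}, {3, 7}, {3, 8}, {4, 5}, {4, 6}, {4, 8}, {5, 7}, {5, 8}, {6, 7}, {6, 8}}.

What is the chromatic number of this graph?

3

4, 5, 8 are pairwise adjacent, so at least 3 colors are needed.
3 colors suffice: color a → {0, 5, 6}; color b → {2, 7, 8}; color c → {1, 3, 4}. Each edge has distinct colors on its endpoints.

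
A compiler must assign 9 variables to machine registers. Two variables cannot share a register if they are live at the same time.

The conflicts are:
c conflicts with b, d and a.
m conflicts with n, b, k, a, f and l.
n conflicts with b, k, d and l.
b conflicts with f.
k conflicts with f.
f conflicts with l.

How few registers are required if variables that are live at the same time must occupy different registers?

m, b, f pairwise conflict, so at least 3 registers are needed.
3 registers suffice: register 1 → {c, m}; register 2 → {n, a, f}; register 3 → {b, k, d, l}. Every pair that conflicts lands in different registers.

3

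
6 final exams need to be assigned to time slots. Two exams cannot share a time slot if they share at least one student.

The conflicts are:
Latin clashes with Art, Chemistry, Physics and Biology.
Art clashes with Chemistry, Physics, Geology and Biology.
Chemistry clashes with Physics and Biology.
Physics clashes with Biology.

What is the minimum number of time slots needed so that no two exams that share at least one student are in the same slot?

Latin, Art, Chemistry, Physics, Biology pairwise conflict, so at least 5 time slots are needed.
5 time slots suffice: time slot 1 → {Art}; time slot 2 → {Geology, Biology}; time slot 3 → {Chemistry}; time slot 4 → {Latin}; time slot 5 → {Physics}. Each listed conflict is separated.

5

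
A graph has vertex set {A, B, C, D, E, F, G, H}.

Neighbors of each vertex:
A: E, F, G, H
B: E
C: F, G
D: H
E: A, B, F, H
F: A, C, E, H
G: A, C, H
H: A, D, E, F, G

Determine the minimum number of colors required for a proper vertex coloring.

4

A, E, F, H are mutually adjacent (a clique of size 4), so at least 4 colors are needed.
A valid assignment using 4 colors: A=yellow, B=red, C=red, D=blue, E=blue, F=green, G=blue, H=red. Each edge has distinct colors on its endpoints.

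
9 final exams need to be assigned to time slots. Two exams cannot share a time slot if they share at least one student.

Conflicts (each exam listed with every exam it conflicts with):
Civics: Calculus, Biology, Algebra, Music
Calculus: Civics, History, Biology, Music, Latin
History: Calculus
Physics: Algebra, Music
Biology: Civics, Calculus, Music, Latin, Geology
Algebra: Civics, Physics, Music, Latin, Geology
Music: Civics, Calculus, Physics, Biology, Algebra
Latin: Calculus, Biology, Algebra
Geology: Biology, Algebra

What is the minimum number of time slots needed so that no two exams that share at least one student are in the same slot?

4

Civics, Calculus, Biology, Music pairwise conflict, so at least 4 time slots are needed.
4 time slots suffice: time slot 1 → {History, Biology, Algebra}; time slot 2 → {Calculus, Physics, Geology}; time slot 3 → {Music, Latin}; time slot 4 → {Civics}. Each listed conflict is separated.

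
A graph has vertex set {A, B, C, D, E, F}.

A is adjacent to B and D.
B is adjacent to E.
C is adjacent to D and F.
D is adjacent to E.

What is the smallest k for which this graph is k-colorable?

B and E are adjacent, so at least 2 colors are needed.
A valid assignment using 2 colors: A=2, B=1, C=2, D=1, E=2, F=1. No two adjacent vertices share a color.

2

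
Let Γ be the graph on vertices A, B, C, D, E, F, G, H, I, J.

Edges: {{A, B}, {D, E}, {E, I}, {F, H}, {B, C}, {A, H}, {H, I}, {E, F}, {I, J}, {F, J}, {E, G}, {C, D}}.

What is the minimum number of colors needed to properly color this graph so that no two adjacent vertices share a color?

The cycle H-I-E-D-C-B-A-H has odd length 7, so it cannot be 2-colored; at least 3 colors are needed.
3 colors suffice: color 1 → {C, E, H, J}; color 2 → {A, D, F, G, I}; color 3 → {B}. No two adjacent vertices share a color.

3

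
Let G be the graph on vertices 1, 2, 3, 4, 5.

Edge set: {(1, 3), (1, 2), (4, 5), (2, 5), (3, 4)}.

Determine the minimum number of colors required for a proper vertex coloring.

3

The cycle 1-2-5-4-3-1 has odd length 5, so it cannot be 2-colored; at least 3 colors are needed.
3 colors suffice: color a → {3, 5}; color b → {2, 4}; color c → {1}. Each edge has distinct colors on its endpoints.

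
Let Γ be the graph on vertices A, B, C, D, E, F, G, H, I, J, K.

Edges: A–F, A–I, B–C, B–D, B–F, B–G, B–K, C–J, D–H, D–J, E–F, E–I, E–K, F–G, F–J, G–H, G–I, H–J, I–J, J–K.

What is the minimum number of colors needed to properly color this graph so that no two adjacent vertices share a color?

D, H, J form a triangle, so at least 3 colors are needed.
A valid assignment using 3 colors: A=1, B=1, C=2, D=3, E=1, F=2, G=3, H=2, I=2, J=1, K=2. Each edge has distinct colors on its endpoints.

3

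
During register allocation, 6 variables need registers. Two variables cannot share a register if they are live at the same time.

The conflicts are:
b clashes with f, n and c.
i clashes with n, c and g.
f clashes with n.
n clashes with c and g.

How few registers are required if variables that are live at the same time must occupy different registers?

i, n, c are mutually in conflict, so at least 3 registers are needed.
3 registers suffice: register 1 → {n}; register 2 → {b, i}; register 3 → {f, c, g}. Every pair that conflicts lands in different registers.

3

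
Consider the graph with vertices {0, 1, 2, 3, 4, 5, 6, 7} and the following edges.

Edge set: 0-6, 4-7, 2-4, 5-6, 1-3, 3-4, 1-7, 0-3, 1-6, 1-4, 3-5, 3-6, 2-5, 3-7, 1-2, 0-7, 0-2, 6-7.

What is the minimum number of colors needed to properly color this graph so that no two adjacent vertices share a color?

4

1, 3, 4, 7 are mutually adjacent (a clique of size 4), so at least 4 colors are needed.
4 colors suffice: color a → {2, 3}; color b → {5, 7}; color c → {0, 1}; color d → {4, 6}. Each edge has distinct colors on its endpoints.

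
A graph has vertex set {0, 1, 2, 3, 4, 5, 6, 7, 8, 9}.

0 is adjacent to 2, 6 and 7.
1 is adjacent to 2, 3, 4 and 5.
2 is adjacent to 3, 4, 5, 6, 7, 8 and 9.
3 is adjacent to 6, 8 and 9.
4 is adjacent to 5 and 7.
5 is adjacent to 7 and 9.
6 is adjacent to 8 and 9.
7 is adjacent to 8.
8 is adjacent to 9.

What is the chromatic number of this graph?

2, 3, 6, 8, 9 are pairwise adjacent (a clique of size 5), so at least 5 colors are needed.
5 colors suffice: color red → {2}; color blue → {3, 7}; color green → {5, 6}; color yellow → {0, 1, 8}; color purple → {4, 9}. No two adjacent vertices share a color.

5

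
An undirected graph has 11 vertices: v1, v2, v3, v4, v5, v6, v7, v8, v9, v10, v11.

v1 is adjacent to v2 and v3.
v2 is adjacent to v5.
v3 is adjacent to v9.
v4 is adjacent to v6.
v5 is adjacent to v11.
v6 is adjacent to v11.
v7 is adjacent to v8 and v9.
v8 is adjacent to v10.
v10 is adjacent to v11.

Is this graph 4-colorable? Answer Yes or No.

The chromatic number is 3. The cycle v5-v2-v1-v3-v9-v7-v8-v10-v11-v5 has odd length 9, so it cannot be 2-colored; at least 3 colors are needed.
3 colors suffice: v1=3, v2=1, v3=2, v4=1, v5=2, v6=2, v7=2, v8=1, v9=1, v10=2, v11=1.
Since 4 ≥ 3, a proper 4-coloring certainly exists.

Yes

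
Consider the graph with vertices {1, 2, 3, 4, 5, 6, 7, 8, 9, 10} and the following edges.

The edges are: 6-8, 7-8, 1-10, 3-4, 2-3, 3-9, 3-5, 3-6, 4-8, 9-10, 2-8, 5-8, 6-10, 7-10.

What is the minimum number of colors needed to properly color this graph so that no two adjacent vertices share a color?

2

1 and 10 are adjacent, so at least 2 colors are needed.
2 colors suffice: color a → {3, 8, 10}; color b → {1, 2, 4, 5, 6, 7, 9}. No two adjacent vertices share a color.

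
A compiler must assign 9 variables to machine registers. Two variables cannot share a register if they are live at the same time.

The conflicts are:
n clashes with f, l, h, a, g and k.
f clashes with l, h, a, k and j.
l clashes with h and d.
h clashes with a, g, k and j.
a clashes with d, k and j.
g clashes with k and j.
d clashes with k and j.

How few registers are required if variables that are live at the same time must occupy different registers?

n, f, h, a, k pairwise conflict, so at least 5 registers are needed.
5 registers suffice: register 1 → {h, d}; register 2 → {f, g}; register 3 → {l, k, j}; register 4 → {a}; register 5 → {n}. No two conflicting variables share a register.

5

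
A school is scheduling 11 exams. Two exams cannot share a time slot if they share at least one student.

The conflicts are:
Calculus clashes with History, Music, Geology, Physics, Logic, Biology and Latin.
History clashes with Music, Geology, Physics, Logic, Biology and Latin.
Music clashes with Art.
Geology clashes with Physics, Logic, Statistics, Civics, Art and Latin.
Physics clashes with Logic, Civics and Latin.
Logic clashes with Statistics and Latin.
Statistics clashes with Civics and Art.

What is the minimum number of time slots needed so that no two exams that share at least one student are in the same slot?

Calculus, History, Geology, Physics, Logic, Latin all conflict with each other, so at least 6 time slots are needed.
6 time slots suffice: time slot 1 → {Music, Geology, Biology}; time slot 2 → {History, Statistics}; time slot 3 → {Calculus, Civics, Art}; time slot 4 → {Physics}; time slot 5 → {Logic}; time slot 6 → {Latin}. No two conflicting exams share a time slot.

6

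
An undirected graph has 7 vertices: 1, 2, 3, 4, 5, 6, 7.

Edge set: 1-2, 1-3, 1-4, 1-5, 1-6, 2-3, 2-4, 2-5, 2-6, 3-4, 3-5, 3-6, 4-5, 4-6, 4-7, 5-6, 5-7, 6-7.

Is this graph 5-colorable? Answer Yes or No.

No

1, 2, 3, 4, 5, 6 form a clique, so at least 6 colors are needed.
So 5 colors are not enough.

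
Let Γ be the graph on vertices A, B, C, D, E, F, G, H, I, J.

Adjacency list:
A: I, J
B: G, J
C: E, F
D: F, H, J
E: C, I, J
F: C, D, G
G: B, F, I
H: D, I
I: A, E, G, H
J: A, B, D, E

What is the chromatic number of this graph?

3

The cycle J-A-I-G-B-J has odd length 5, so it cannot be 2-colored; at least 3 colors are needed.
3 colors suffice: A=2, B=3, C=3, D=2, E=2, F=1, G=2, H=3, I=1, J=1. Every edge joins two different colors.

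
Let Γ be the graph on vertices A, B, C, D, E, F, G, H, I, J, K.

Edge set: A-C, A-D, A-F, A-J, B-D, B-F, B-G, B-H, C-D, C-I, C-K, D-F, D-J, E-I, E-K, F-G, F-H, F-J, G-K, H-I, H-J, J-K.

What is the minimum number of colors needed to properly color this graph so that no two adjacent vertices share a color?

A, D, F, J are pairwise adjacent (a clique of size 4), so at least 4 colors are needed.
4 colors suffice: color 1 → {F, I, K}; color 2 → {D, E, G, H}; color 3 → {B, C, J}; color 4 → {A}. No two adjacent vertices share a color.

4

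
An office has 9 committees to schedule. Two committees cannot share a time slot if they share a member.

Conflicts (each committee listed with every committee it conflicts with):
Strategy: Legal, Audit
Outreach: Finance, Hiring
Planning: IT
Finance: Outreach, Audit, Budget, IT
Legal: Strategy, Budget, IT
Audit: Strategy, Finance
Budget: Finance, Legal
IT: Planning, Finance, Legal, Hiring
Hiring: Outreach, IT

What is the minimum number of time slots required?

3

The cycle Finance-IT-Legal-Strategy-Audit-Finance has odd length 5, so it cannot be 2-colored; at least 3 time slots are needed.
3 time slots suffice: time slot 1 → {Planning, Finance, Legal, Hiring}; time slot 2 → {Outreach, Audit, Budget, IT}; time slot 3 → {Strategy}. No two conflicting committees share a time slot.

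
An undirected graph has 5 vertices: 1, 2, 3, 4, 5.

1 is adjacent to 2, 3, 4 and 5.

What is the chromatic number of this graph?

1 and 5 are adjacent, so at least 2 colors are needed.
2 colors suffice: 1=a, 2=b, 3=b, 4=b, 5=b. Each edge has distinct colors on its endpoints.

2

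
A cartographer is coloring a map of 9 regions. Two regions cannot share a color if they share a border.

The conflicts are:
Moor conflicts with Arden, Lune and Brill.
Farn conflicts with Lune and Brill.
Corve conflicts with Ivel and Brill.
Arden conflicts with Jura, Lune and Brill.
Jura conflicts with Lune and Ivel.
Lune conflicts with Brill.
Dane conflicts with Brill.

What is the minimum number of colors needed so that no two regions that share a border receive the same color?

4

Moor, Arden, Lune, Brill pairwise conflict, so at least 4 colors are needed.
One proper 4-coloring: Moor=4, Farn=3, Corve=3, Arden=3, Jura=1, Lune=2, Dane=2, Ivel=2, Brill=1. Every pair that conflicts lands in different colors.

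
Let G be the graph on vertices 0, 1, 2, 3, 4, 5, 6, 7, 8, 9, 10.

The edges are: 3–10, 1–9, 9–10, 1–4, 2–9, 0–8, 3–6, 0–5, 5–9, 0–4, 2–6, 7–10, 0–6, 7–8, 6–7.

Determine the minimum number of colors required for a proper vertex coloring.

The cycle 4-1-9-5-0-4 has odd length 5, so it cannot be 2-colored; at least 3 colors are needed.
3 colors suffice: 0=blue, 1=blue, 2=blue, 3=blue, 4=red, 5=green, 6=red, 7=blue, 8=red, 9=red, 10=green. Every edge joins two different colors.

3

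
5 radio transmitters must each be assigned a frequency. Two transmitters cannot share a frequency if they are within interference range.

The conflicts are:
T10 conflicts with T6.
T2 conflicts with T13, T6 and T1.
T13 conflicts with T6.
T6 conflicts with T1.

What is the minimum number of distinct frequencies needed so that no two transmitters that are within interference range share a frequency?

3

T2, T13, T6 pairwise conflict, so at least 3 frequencies are needed.
A valid assignment using 3 frequencies: T10=2, T2=2, T13=3, T6=1, T1=3. No two conflicting transmitters share a frequency.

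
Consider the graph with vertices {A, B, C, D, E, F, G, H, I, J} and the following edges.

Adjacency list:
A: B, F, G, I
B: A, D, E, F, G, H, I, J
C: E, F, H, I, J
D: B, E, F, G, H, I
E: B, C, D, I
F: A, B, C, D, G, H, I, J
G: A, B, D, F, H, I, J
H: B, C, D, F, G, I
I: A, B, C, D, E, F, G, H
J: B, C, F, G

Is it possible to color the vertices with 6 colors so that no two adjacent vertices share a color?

Yes

The chromatic number is 6. B, D, F, G, H, I are mutually adjacent (a clique of size 6), so at least 6 colors are needed.
A valid assignment using 6 colors: A=5, B=1, C=1, D=5, E=2, F=2, G=4, H=6, I=3, J=3.
That is already a proper 6-coloring.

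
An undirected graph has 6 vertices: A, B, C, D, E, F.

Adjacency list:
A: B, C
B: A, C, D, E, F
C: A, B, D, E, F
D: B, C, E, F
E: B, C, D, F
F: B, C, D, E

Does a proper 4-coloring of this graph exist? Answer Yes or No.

B, C, D, E, F are pairwise adjacent (a clique of size 5), so at least 5 colors are needed.
So 4 colors are not enough.

No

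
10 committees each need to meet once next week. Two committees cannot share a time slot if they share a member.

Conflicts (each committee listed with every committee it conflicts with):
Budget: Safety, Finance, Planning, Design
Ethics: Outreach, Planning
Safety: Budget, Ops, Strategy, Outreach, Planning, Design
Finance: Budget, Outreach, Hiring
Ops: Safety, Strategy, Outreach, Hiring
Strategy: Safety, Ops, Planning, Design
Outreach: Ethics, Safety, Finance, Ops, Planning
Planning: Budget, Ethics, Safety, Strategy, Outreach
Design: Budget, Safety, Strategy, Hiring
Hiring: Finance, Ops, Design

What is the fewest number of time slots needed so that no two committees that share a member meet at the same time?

3

Budget, Safety, Design all conflict with each other, so at least 3 time slots are needed.
3 time slots suffice: time slot 1 → {Ethics, Safety, Finance}; time slot 2 → {Ops, Planning, Design}; time slot 3 → {Budget, Strategy, Outreach, Hiring}. Each listed conflict is separated.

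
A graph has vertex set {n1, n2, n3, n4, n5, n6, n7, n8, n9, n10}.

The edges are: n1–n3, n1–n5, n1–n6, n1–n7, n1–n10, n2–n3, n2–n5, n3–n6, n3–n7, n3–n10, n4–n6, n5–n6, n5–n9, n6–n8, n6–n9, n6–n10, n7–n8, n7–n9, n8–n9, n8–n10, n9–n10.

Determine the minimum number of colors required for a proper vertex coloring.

4

n1, n3, n6, n10 form a clique, so at least 4 colors are needed.
4 colors suffice: color R → {n2, n6, n7}; color B → {n3, n4, n9}; color G → {n5, n10}; color Y → {n1, n8}. Every edge joins two different colors.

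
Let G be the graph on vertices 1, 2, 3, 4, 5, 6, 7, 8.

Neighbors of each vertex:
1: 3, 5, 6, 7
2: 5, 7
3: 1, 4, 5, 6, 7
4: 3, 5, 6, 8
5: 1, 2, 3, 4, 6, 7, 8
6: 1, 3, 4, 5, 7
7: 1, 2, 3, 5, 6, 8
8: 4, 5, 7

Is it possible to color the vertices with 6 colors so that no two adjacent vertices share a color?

The chromatic number is 5. 1, 3, 5, 6, 7 are mutually adjacent (a clique of size 5), so at least 5 colors are needed.
5 colors suffice: color red → {5}; color blue → {4, 7}; color green → {2, 6, 8}; color yellow → {3}; color purple → {1}.
Since 6 ≥ 5, a proper 6-coloring certainly exists.

Yes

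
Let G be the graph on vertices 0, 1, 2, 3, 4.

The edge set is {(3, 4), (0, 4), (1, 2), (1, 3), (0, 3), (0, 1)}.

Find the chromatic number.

0, 3, 4 are pairwise adjacent, so at least 3 colors are needed.
3 colors suffice: 0=green, 1=red, 2=blue, 3=blue, 4=red. Every edge joins two different colors.

3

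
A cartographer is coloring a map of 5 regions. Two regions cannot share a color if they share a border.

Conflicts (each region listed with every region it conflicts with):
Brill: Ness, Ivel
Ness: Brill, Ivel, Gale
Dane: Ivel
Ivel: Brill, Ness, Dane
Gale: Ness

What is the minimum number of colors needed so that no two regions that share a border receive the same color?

3

Brill, Ness, Ivel pairwise conflict, so at least 3 colors are needed.
3 colors suffice: color 1 → {Ivel, Gale}; color 2 → {Ness, Dane}; color 3 → {Brill}. No two conflicting regions share a color.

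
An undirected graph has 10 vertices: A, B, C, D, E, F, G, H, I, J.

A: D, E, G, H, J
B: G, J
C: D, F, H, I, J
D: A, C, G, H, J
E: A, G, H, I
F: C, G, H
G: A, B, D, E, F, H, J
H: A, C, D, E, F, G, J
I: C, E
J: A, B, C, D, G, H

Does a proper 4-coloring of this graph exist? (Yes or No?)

No

A, D, G, H, J are mutually adjacent (a clique of size 5), so at least 5 colors are needed.
So 4 colors are not enough.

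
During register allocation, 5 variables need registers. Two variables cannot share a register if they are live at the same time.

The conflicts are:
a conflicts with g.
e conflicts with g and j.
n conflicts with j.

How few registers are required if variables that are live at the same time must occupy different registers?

2

e and j conflict, so at least 2 registers are needed.
2 registers suffice: a=1, e=1, n=1, g=2, j=2. Every pair that conflicts lands in different registers.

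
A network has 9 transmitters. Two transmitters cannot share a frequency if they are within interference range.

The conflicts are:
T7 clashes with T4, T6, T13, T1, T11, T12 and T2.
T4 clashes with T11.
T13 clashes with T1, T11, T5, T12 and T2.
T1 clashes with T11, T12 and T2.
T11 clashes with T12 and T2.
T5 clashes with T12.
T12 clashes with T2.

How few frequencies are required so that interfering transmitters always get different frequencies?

6

T7, T13, T1, T11, T12, T2 pairwise conflict, so at least 6 frequencies are needed.
6 frequencies suffice: T7=1, T4=2, T6=2, T13=3, T1=5, T11=4, T5=1, T12=2, T2=6. No two conflicting transmitters share a frequency.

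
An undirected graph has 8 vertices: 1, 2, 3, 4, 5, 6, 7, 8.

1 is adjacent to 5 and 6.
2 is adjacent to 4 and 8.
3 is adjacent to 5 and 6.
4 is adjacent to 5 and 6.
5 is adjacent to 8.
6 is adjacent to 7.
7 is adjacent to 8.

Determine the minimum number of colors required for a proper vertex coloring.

The cycle 6-3-5-8-7-6 has odd length 5, so it cannot be 2-colored; at least 3 colors are needed.
3 colors suffice: color red → {2, 5, 6}; color blue → {1, 3, 4, 8}; color green → {7}. Each edge has distinct colors on its endpoints.

3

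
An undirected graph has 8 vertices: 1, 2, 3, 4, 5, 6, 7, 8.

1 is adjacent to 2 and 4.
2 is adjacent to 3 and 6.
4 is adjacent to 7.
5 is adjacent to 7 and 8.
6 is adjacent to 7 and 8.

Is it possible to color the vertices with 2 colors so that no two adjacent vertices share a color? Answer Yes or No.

The cycle 2-1-4-7-6-2 has odd length 5, so it cannot be 2-colored; at least 3 colors are needed.
So 2 colors are not enough.

No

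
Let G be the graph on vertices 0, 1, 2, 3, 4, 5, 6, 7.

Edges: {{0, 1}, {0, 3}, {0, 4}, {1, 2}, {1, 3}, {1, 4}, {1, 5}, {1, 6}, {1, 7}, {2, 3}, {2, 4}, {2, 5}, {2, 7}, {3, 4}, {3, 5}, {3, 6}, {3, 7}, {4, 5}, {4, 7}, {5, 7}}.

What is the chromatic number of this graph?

1, 2, 3, 4, 5, 7 are pairwise adjacent (a clique of size 6), so at least 6 colors are needed.
6 colors suffice: color a → {1}; color b → {3}; color c → {4, 6}; color d → {0, 5}; color e → {2}; color f → {7}. No two adjacent vertices share a color.

6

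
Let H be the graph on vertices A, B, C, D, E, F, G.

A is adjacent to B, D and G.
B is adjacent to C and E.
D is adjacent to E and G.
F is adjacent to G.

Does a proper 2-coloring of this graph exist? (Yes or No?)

A, D, G are pairwise adjacent, so at least 3 colors are needed.
So 2 colors are not enough.

No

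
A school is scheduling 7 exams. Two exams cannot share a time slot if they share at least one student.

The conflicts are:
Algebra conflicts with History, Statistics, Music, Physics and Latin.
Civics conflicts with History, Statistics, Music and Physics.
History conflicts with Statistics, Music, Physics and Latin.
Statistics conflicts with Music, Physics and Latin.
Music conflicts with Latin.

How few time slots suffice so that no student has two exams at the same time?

5

Algebra, History, Statistics, Music, Latin are mutually in conflict, so at least 5 time slots are needed.
5 time slots suffice: time slot 1 → {Statistics}; time slot 2 → {History}; time slot 3 → {Music, Physics}; time slot 4 → {Algebra, Civics}; time slot 5 → {Latin}. No two conflicting exams share a time slot.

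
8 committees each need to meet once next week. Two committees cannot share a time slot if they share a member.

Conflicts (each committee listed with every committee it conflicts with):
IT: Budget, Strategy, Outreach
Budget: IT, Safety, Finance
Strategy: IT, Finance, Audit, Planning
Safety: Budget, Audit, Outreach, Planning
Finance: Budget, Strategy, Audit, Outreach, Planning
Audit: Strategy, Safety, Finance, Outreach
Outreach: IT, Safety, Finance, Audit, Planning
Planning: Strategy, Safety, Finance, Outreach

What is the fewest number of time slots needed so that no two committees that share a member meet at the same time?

Finance, Audit, Outreach pairwise conflict, so at least 3 time slots are needed.
3 time slots suffice: time slot 1 → {Budget, Strategy, Outreach}; time slot 2 → {IT, Safety, Finance}; time slot 3 → {Audit, Planning}. Every pair that conflicts lands in different time slots.

3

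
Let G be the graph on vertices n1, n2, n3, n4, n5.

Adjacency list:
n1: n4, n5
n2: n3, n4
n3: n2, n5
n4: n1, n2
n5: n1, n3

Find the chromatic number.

3

The cycle n4-n2-n3-n5-n1-n4 has odd length 5, so it cannot be 2-colored; at least 3 colors are needed.
One proper 3-coloring: n1=2, n2=2, n3=1, n4=1, n5=3. Each edge has distinct colors on its endpoints.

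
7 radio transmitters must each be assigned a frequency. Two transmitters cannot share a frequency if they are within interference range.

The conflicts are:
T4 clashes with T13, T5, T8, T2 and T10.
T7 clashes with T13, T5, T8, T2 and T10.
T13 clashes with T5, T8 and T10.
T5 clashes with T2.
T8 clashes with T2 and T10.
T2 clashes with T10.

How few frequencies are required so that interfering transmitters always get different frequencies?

4

T4, T8, T2, T10 all conflict with each other, so at least 4 frequencies are needed.
Using 4 frequencies: T4=2, T7=2, T13=1, T5=3, T8=4, T2=1, T10=3. Every pair that conflicts lands in different frequencies.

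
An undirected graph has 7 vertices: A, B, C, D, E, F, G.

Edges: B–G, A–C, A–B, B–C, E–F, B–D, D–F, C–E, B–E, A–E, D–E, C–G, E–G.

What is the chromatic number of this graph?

A, B, C, E are mutually adjacent (a clique of size 4), so at least 4 colors are needed.
4 colors suffice: color red → {E}; color blue → {B, F}; color green → {C, D}; color yellow → {A, G}. Every edge joins two different colors.

4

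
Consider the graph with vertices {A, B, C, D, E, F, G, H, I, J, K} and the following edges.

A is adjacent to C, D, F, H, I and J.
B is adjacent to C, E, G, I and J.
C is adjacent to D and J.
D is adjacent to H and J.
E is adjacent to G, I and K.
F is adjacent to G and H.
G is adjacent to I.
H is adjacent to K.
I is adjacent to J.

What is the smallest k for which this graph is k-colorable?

4

A, C, D, J are mutually adjacent (a clique of size 4), so at least 4 colors are needed.
4 colors suffice: color 1 → {A, B, K}; color 2 → {G, H, J}; color 3 → {D, F, I}; color 4 → {C, E}. No two adjacent vertices share a color.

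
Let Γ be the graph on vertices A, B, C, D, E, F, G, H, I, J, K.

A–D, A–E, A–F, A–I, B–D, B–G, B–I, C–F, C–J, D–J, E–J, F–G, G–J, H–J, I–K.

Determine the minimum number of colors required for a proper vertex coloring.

3

The cycle J-D-A-F-G-J has odd length 5, so it cannot be 2-colored; at least 3 colors are needed.
A valid assignment using 3 colors: A=1, B=1, C=3, D=2, E=2, F=2, G=3, H=2, I=2, J=1, K=1. No two adjacent vertices share a color.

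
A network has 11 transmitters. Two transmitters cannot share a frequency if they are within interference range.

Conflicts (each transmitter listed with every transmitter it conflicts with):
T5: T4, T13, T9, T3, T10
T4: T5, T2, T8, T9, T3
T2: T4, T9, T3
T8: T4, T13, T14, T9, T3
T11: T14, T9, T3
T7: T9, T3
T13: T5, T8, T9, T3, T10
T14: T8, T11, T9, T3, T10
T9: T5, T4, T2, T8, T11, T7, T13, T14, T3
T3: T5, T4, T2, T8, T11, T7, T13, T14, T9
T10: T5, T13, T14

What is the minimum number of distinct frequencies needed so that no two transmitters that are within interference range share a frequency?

T8, T13, T9, T3 are mutually in conflict, so at least 4 frequencies are needed.
4 frequencies suffice: frequency 1 → {T9, T10}; frequency 2 → {T3}; frequency 3 → {T4, T7, T13, T14}; frequency 4 → {T5, T2, T8, T11}. Every pair that conflicts lands in different frequencies.

4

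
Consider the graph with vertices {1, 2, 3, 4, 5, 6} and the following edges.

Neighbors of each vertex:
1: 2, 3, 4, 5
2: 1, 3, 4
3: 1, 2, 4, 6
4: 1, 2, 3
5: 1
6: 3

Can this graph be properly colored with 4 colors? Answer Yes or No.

The chromatic number is 4. 1, 2, 3, 4 form a clique, so at least 4 colors are needed.
4 colors suffice: color a → {1, 6}; color b → {3, 5}; color c → {2}; color d → {4}.
That is already a proper 4-coloring.

Yes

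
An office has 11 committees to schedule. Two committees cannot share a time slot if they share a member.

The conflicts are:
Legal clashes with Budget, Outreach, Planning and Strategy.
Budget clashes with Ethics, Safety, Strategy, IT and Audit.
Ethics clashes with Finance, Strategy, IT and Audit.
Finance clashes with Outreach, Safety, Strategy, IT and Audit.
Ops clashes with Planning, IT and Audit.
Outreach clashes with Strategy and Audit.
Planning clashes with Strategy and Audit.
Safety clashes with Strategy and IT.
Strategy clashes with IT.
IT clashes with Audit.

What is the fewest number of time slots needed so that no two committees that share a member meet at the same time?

4

Ethics, Finance, IT, Audit are mutually in conflict, so at least 4 time slots are needed.
4 time slots suffice: Legal=4, Budget=3, Ethics=4, Finance=3, Ops=3, Outreach=2, Planning=2, Safety=4, Strategy=1, IT=2, Audit=1. Every pair that conflicts lands in different time slots.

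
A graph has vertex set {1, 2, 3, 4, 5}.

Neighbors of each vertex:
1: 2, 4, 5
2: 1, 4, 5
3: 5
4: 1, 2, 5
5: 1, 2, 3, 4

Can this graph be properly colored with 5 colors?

The chromatic number is 4. 1, 2, 4, 5 are mutually adjacent (a clique of size 4), so at least 4 colors are needed.
4 colors suffice: color red → {5}; color blue → {1, 3}; color green → {4}; color yellow → {2}.
Since 5 ≥ 4, a proper 5-coloring certainly exists.

Yes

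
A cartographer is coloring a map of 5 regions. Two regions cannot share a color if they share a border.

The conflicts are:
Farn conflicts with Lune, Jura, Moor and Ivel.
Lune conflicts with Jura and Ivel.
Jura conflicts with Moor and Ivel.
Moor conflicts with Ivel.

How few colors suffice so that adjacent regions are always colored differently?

Farn, Jura, Moor, Ivel pairwise conflict, so at least 4 colors are needed.
One proper 4-coloring: Farn=1, Lune=4, Jura=3, Moor=4, Ivel=2. No two conflicting regions share a color.

4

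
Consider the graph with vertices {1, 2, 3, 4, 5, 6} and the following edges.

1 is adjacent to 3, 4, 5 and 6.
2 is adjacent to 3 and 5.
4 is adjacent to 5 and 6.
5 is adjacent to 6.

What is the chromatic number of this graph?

4

1, 4, 5, 6 are pairwise adjacent (a clique of size 4), so at least 4 colors are needed.
4 colors suffice: color a → {1, 2}; color b → {3, 5}; color c → {6}; color d → {4}. Each edge has distinct colors on its endpoints.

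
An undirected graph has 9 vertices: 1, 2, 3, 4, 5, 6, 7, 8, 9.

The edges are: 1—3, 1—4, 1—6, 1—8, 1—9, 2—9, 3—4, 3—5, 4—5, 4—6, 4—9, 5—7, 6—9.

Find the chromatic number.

4

1, 4, 6, 9 form a clique, so at least 4 colors are needed.
4 colors suffice: color a → {1, 2, 5}; color b → {4, 7, 8}; color c → {3, 9}; color d → {6}. Each edge has distinct colors on its endpoints.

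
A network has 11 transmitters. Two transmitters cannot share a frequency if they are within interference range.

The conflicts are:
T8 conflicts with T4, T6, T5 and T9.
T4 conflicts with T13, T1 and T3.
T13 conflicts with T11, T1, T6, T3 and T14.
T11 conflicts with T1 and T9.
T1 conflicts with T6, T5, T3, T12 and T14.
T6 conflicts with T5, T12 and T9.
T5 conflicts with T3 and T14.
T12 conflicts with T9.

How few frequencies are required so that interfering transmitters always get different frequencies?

T4, T13, T1, T3 all conflict with each other, so at least 4 frequencies are needed.
4 frequencies suffice: frequency 1 → {T1, T9}; frequency 2 → {T4, T11, T6, T14}; frequency 3 → {T13, T5, T12}; frequency 4 → {T8, T3}. Every pair that conflicts lands in different frequencies.

4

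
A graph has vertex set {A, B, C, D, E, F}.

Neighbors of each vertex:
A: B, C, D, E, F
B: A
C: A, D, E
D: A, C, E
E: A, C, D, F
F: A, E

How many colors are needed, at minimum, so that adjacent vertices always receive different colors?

4

A, C, D, E are mutually adjacent (a clique of size 4), so at least 4 colors are needed.
One proper 4-coloring: A=1, B=2, C=3, D=4, E=2, F=3. No two adjacent vertices share a color.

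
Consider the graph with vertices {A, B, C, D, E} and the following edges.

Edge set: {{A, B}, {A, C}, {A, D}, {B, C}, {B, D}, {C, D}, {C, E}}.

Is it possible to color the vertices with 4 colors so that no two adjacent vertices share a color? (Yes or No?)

The chromatic number is 4. A, B, C, D are pairwise adjacent (a clique of size 4), so at least 4 colors are needed.
A valid assignment using 4 colors: A=3, B=2, C=1, D=4, E=2.
That is already a proper 4-coloring.

Yes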